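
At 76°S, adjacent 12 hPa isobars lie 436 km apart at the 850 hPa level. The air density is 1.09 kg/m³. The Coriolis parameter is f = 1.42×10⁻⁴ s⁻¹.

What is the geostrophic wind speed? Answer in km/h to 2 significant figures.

Pressure gradient: |∂P/∂n| = 1200 Pa / 436000 m = 2.75×10⁻³ Pa/m
Geostrophic balance (pressure-gradient force = Coriolis force):
V_g = (1/(fρ)) |∂P/∂n| = 2.75×10⁻³ / (1.42×10⁻⁴ × 1.09) = 17.8 m/s
Converting: 17.8 m/s × 3.6 = 64 km/h

64 km/h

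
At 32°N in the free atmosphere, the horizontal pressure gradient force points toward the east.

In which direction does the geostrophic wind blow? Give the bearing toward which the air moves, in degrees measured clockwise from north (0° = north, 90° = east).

180°

The pressure-gradient force points toward the east (bearing 090°).
Geostrophic balance: in the Northern Hemisphere the Coriolis force deflects motion to the right, so the geostrophic wind blows 90° to the right of the pressure-gradient force (low pressure on the left).
Rotating 090° by 90° clockwise gives 180° — the wind blows toward the south.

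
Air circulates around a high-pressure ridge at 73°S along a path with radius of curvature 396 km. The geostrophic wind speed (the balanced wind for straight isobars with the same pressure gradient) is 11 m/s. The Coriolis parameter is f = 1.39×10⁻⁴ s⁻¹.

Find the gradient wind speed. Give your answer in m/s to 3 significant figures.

Around a high, pressure-gradient force acts outward with centrifugal, so Coriolis balances both:
fV = (1/ρ)|∂P/∂n| + V²/R  →  V² − fR·V + fR·V_g = 0
With fR = 1.39×10⁻⁴ × 396×10³ m = 55.0 m/s:
V = [fR − √((fR)² − 4 fR V_g)]/2 = [55.0 − √(55.0² − 4×55.0×11)]/2 = 15.2 m/s
Supergeostrophic (V > V_g = 11 m/s), as expected around a high.

15.2 m/s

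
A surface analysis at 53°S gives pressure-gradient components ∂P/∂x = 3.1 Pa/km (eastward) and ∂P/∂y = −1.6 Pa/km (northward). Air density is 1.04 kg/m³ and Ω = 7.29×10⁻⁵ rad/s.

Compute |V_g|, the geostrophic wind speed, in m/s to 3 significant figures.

Coriolis parameter at 53°S:
f = 2Ω sin φ = 2 × 7.29×10⁻⁵ × sin 53° = 1.16×10⁻⁴ s⁻¹
In the Southern Hemisphere f is negative: f = −1.16×10⁻⁴ s⁻¹.
Component geostrophic relations (x east, y north):
u_g = −(1/(fρ)) ∂P/∂y,  v_g = (1/(fρ)) ∂P/∂x
u_g = −(−1.6×10⁻³)/(−1.16×10⁻⁴ × 1.04) = −13.2 m/s;  v_g = (3.1×10⁻³)/(−1.16×10⁻⁴ × 1.04) = −25.6 m/s
|V_g| = √(u_g² + v_g²) = 28.8 m/s

28.8 m/s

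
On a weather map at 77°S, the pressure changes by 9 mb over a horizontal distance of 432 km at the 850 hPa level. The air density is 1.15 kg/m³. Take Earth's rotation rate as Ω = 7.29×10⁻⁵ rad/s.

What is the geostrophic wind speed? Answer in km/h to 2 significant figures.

46 km/h

Coriolis parameter at 77°S:
f = 2Ω sin φ = 2 × 7.29×10⁻⁵ × sin 77° = 1.42×10⁻⁴ s⁻¹
Pressure gradient: |∂P/∂n| = 900 Pa / 432000 m = 2.08×10⁻³ Pa/m
Geostrophic balance (pressure-gradient force = Coriolis force):
V_g = (1/(fρ)) |∂P/∂n| = 2.08×10⁻³ / (1.42×10⁻⁴ × 1.15) = 12.8 m/s
Converting: 12.8 m/s × 3.6 = 46 km/h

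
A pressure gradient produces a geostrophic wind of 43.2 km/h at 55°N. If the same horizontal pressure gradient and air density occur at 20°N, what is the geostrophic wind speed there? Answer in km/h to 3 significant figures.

With the same pressure gradient and density, V_g ∝ 1/f ∝ 1/sin φ.
V₂ = V₁ · sin φ₁ / sin φ₂ = 43.2 × sin 55° / sin 20°
V₂ = 43.2 × 0.8192/0.3420 = 103 km/h

103 km/h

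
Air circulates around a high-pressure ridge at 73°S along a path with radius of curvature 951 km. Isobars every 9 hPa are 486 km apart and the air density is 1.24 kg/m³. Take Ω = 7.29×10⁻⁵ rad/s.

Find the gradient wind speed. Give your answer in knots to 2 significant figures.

Coriolis parameter at 73°S:
f = 2Ω sin φ = 2 × 7.29×10⁻⁵ × sin 73° = 1.39×10⁻⁴ s⁻¹
Pressure gradient: |∂P/∂n| = 900 Pa / 486000 m = 1.85×10⁻³ Pa/m
Geostrophic speed: V_g = |∂P/∂n|/(fρ) = 1.85×10⁻³/(1.39×10⁻⁴ × 1.24) = 10.7 m/s
Around a high, pressure-gradient force acts outward with centrifugal, so Coriolis balances both:
fV = (1/ρ)|∂P/∂n| + V²/R  →  V² − fR·V + fR·V_g = 0
With fR = 1.39×10⁻⁴ × 951×10³ m = 133 m/s:
V = [fR − √((fR)² − 4 fR V_g)]/2 = [133 − √(133² − 4×133×10.7)]/2 = 11.8 m/s
Supergeostrophic (V > V_g = 10.7 m/s), as expected around a high.
Converting: 11.8 m/s × 1.944 = 23 knots

23 knots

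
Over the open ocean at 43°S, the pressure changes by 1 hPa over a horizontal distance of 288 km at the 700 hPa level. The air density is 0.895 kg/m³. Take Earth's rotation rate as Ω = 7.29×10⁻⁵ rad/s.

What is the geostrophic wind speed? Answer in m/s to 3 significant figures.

Coriolis parameter at 43°S:
f = 2Ω sin φ = 2 × 7.29×10⁻⁵ × sin 43° = 9.94×10⁻⁵ s⁻¹
Pressure gradient: |∂P/∂n| = 100 Pa / 288000 m = 3.47×10⁻⁴ Pa/m
Geostrophic balance (pressure-gradient force = Coriolis force):
V_g = (1/(fρ)) |∂P/∂n| = 3.47×10⁻⁴ / (9.94×10⁻⁵ × 0.895) = 3.90 m/s

3.90 m/s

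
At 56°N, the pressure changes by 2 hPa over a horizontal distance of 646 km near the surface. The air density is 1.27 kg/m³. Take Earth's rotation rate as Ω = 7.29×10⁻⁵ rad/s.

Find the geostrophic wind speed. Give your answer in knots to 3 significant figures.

Coriolis parameter at 56°N:
f = 2Ω sin φ = 2 × 7.29×10⁻⁵ × sin 56° = 1.21×10⁻⁴ s⁻¹
Pressure gradient: |∂P/∂n| = 200 Pa / 646000 m = 3.10×10⁻⁴ Pa/m
Geostrophic balance (pressure-gradient force = Coriolis force):
V_g = (1/(fρ)) |∂P/∂n| = 3.10×10⁻⁴ / (1.21×10⁻⁴ × 1.27) = 2.02 m/s
Converting: 2.02 m/s × 1.944 = 3.92 knots

3.92 knots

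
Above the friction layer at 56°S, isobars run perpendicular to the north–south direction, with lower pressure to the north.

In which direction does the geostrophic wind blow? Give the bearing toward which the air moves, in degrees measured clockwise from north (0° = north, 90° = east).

The pressure-gradient force points toward the north (bearing 000°).
Geostrophic balance: in the Southern Hemisphere the Coriolis force deflects motion to the left, so the geostrophic wind blows 90° to the left of the pressure-gradient force (low pressure on the right).
Rotating 000° by 90° counterclockwise gives 270° — the wind blows toward the west.

270°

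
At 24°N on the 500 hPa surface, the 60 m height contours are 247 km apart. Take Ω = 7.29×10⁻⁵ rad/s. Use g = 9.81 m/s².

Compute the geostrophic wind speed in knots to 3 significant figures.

Coriolis parameter at 24°N:
f = 2Ω sin φ = 2 × 7.29×10⁻⁵ × sin 24° = 5.93×10⁻⁵ s⁻¹
Height gradient: |∂Z/∂n| = 60 m / 247000 m = 2.43×10⁻⁴
On a pressure surface, geostrophic balance gives V_g = (g/f)|∂Z/∂n|:
V_g = 9.81 × 2.43×10⁻⁴ / 5.93×10⁻⁵ = 40.2 m/s
Converting: 40.2 m/s × 1.944 = 78.1 knots

78.1 knots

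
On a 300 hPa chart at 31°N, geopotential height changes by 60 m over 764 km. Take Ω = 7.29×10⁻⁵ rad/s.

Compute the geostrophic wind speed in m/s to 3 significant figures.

10.3 m/s

Coriolis parameter at 31°N:
f = 2Ω sin φ = 2 × 7.29×10⁻⁵ × sin 31° = 7.51×10⁻⁵ s⁻¹
Height gradient: |∂Z/∂n| = 60 m / 764000 m = 7.85×10⁻⁵
On a pressure surface, geostrophic balance gives V_g = (g/f)|∂Z/∂n|:
V_g = 9.81 × 7.85×10⁻⁵ / 7.51×10⁻⁵ = 10.3 m/s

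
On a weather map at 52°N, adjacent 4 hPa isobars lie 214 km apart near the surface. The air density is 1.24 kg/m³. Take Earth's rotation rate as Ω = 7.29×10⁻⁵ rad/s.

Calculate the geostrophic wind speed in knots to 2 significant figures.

Coriolis parameter at 52°N:
f = 2Ω sin φ = 2 × 7.29×10⁻⁵ × sin 52° = 1.15×10⁻⁴ s⁻¹
Pressure gradient: |∂P/∂n| = 400 Pa / 214000 m = 1.87×10⁻³ Pa/m
Geostrophic balance (pressure-gradient force = Coriolis force):
V_g = (1/(fρ)) |∂P/∂n| = 1.87×10⁻³ / (1.15×10⁻⁴ × 1.24) = 13.1 m/s
Converting: 13.1 m/s × 1.944 = 26 knots

26 knots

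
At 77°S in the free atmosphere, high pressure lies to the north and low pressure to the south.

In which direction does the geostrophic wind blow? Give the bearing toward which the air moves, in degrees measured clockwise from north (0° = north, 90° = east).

090°

The pressure-gradient force points toward the south (bearing 180°).
Geostrophic balance: in the Southern Hemisphere the Coriolis force deflects motion to the left, so the geostrophic wind blows 90° to the left of the pressure-gradient force (low pressure on the right).
Rotating 180° by 90° counterclockwise gives 090° — the wind blows toward the east.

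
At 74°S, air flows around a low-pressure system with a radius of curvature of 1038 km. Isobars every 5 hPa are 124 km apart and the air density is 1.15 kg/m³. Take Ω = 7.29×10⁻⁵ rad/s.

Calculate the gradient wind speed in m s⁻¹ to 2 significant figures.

22 m s⁻¹

Coriolis parameter at 74°S:
f = 2Ω sin φ = 2 × 7.29×10⁻⁵ × sin 74° = 1.40×10⁻⁴ s⁻¹
Pressure gradient: |∂P/∂n| = 500 Pa / 124000 m = 4.03×10⁻³ Pa/m
Geostrophic speed: V_g = |∂P/∂n|/(fρ) = 4.03×10⁻³/(1.40×10⁻⁴ × 1.15) = 25.0 m/s
Around a low, centrifugal force acts outward with Coriolis, so pressure-gradient force balances both:
(1/ρ)|∂P/∂n| = fV + V²/R  →  V² + fR·V − fR·V_g = 0
With fR = 1.40×10⁻⁴ × 1038×10³ m = 145 m/s:
V = [−fR + √((fR)² + 4 fR V_g)]/2 = [−145 + √(145² + 4×145×25)]/2 = 21.8 m/s
Subgeostrophic (V < V_g = 25 m/s), as expected around a low.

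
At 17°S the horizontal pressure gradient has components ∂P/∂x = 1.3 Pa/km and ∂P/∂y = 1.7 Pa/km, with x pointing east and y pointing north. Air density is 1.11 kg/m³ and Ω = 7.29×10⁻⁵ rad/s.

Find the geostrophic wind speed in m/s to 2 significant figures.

Coriolis parameter at 17°S:
f = 2Ω sin φ = 2 × 7.29×10⁻⁵ × sin 17° = 4.26×10⁻⁵ s⁻¹
In the Southern Hemisphere f is negative: f = −4.26×10⁻⁵ s⁻¹.
Component geostrophic relations (x east, y north):
u_g = −(1/(fρ)) ∂P/∂y,  v_g = (1/(fρ)) ∂P/∂x
u_g = −(1.7×10⁻³)/(−4.26×10⁻⁵ × 1.11) = 35.9 m/s;  v_g = (1.3×10⁻³)/(−4.26×10⁻⁵ × 1.11) = −27.5 m/s
|V_g| = √(u_g² + v_g²) = 45.2 m/s

45 m/s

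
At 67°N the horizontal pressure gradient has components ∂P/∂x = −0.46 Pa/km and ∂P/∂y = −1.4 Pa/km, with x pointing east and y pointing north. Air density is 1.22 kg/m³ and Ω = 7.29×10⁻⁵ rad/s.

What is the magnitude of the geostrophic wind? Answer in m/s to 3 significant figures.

Coriolis parameter at 67°N:
f = 2Ω sin φ = 2 × 7.29×10⁻⁵ × sin 67° = 1.34×10⁻⁴ s⁻¹
Component geostrophic relations (x east, y north):
u_g = −(1/(fρ)) ∂P/∂y,  v_g = (1/(fρ)) ∂P/∂x
u_g = −(−1.4×10⁻³)/(1.34×10⁻⁴ × 1.22) = 8.55 m/s;  v_g = (−0.46×10⁻³)/(1.34×10⁻⁴ × 1.22) = −2.81 m/s
|V_g| = √(u_g² + v_g²) = 9.00 m/s

9.00 m/s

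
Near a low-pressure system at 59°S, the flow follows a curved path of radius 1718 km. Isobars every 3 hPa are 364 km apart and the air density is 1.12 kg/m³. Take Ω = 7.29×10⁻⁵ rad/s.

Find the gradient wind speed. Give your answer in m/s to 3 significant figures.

Coriolis parameter at 59°S:
f = 2Ω sin φ = 2 × 7.29×10⁻⁵ × sin 59° = 1.25×10⁻⁴ s⁻¹
Pressure gradient: |∂P/∂n| = 300 Pa / 364000 m = 8.24×10⁻⁴ Pa/m
Geostrophic speed: V_g = |∂P/∂n|/(fρ) = 8.24×10⁻⁴/(1.25×10⁻⁴ × 1.12) = 5.89 m/s
Around a low, centrifugal force acts outward with Coriolis, so pressure-gradient force balances both:
(1/ρ)|∂P/∂n| = fV + V²/R  →  V² + fR·V − fR·V_g = 0
With fR = 1.25×10⁻⁴ × 1718×10³ m = 215 m/s:
V = [−fR + √((fR)² + 4 fR V_g)]/2 = [−215 + √(215² + 4×215×5.89)]/2 = 5.73 m/s
Subgeostrophic (V < V_g = 5.89 m/s), as expected around a low.

5.73 m/s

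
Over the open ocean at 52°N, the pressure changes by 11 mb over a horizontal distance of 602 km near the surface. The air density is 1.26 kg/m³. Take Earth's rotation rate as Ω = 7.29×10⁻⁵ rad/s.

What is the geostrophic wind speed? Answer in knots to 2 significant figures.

Coriolis parameter at 52°N:
f = 2Ω sin φ = 2 × 7.29×10⁻⁵ × sin 52° = 1.15×10⁻⁴ s⁻¹
Pressure gradient: |∂P/∂n| = 1100 Pa / 602000 m = 1.83×10⁻³ Pa/m
Geostrophic balance (pressure-gradient force = Coriolis force):
V_g = (1/(fρ)) |∂P/∂n| = 1.83×10⁻³ / (1.15×10⁻⁴ × 1.26) = 12.6 m/s
Converting: 12.6 m/s × 1.944 = 25 knots

25 knots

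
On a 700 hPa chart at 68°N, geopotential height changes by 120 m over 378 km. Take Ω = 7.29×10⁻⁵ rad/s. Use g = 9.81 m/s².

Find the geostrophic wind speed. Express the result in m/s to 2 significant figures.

Coriolis parameter at 68°N:
f = 2Ω sin φ = 2 × 7.29×10⁻⁵ × sin 68° = 1.35×10⁻⁴ s⁻¹
Height gradient: |∂Z/∂n| = 120 m / 378000 m = 3.17×10⁻⁴
On a pressure surface, geostrophic balance gives V_g = (g/f)|∂Z/∂n|:
V_g = 9.81 × 3.17×10⁻⁴ / 1.35×10⁻⁴ = 23.0 m/s

23 m/s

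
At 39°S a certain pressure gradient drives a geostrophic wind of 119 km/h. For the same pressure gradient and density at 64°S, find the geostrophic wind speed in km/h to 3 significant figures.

83.3 km/h

With the same pressure gradient and density, V_g ∝ 1/f ∝ 1/sin φ.
V₂ = V₁ · sin φ₁ / sin φ₂ = 119 × sin 39° / sin 64°
V₂ = 119 × 0.6293/0.8988 = 83.3 km/h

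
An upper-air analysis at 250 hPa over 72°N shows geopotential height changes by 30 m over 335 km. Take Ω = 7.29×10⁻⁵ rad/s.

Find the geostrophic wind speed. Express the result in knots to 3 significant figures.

Coriolis parameter at 72°N:
f = 2Ω sin φ = 2 × 7.29×10⁻⁵ × sin 72° = 1.39×10⁻⁴ s⁻¹
Height gradient: |∂Z/∂n| = 30 m / 335000 m = 8.96×10⁻⁵
On a pressure surface, geostrophic balance gives V_g = (g/f)|∂Z/∂n|:
V_g = 9.81 × 8.96×10⁻⁵ / 1.39×10⁻⁴ = 6.34 m/s
Converting: 6.34 m/s × 1.944 = 12.3 knots

12.3 knots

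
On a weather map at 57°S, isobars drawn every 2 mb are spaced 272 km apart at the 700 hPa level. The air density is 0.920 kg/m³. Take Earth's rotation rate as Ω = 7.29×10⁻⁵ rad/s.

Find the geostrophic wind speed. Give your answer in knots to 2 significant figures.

Coriolis parameter at 57°S:
f = 2Ω sin φ = 2 × 7.29×10⁻⁵ × sin 57° = 1.22×10⁻⁴ s⁻¹
Pressure gradient: |∂P/∂n| = 200 Pa / 272000 m = 7.35×10⁻⁴ Pa/m
Geostrophic balance (pressure-gradient force = Coriolis force):
V_g = (1/(fρ)) |∂P/∂n| = 7.35×10⁻⁴ / (1.22×10⁻⁴ × 0.920) = 6.54 m/s
Converting: 6.54 m/s × 1.944 = 13 knots

13 knots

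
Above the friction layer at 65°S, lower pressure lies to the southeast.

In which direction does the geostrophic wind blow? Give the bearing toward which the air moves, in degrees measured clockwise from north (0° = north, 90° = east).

The pressure-gradient force points toward the southeast (bearing 135°).
Geostrophic balance: in the Southern Hemisphere the Coriolis force deflects motion to the left, so the geostrophic wind blows 90° to the left of the pressure-gradient force (low pressure on the right).
Rotating 135° by 90° counterclockwise gives 045° — the wind blows toward the northeast.

045°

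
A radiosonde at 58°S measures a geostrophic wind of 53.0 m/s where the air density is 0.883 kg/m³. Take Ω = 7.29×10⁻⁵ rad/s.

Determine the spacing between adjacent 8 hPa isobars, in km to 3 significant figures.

138 km

Coriolis parameter at 58°S:
f = 2Ω sin φ = 2 × 7.29×10⁻⁵ × sin 58° = 1.24×10⁻⁴ s⁻¹
Geostrophic balance rearranged: |∂P/∂n| = f ρ V_g
|∂P/∂n| = 1.24×10⁻⁴ × 0.883 × 53.0 = 5.79×10⁻³ Pa/m
Isobar spacing: Δn = ΔP/|∂P/∂n| = 800 Pa / 5.79×10⁻³ Pa/m = 138253 m ≈ 138 km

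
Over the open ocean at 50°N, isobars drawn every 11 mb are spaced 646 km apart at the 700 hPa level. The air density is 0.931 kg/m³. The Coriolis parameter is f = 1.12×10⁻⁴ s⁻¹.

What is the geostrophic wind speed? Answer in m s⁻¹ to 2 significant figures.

16 m s⁻¹

Pressure gradient: |∂P/∂n| = 1100 Pa / 646000 m = 1.70×10⁻³ Pa/m
Geostrophic balance (pressure-gradient force = Coriolis force):
V_g = (1/(fρ)) |∂P/∂n| = 1.70×10⁻³ / (1.12×10⁻⁴ × 0.931) = 16.3 m/s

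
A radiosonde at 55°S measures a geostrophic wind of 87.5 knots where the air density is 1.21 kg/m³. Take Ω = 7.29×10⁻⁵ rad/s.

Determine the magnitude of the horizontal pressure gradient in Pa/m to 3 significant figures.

6.51×10⁻³ Pa/m

Coriolis parameter at 55°S:
f = 2Ω sin φ = 2 × 7.29×10⁻⁵ × sin 55° = 1.19×10⁻⁴ s⁻¹
Wind speed in SI: 87.5 knots = 45.0 m/s
Geostrophic balance rearranged: |∂P/∂n| = f ρ V_g
|∂P/∂n| = 1.19×10⁻⁴ × 1.21 × 45.0 = 6.51×10⁻³ Pa/m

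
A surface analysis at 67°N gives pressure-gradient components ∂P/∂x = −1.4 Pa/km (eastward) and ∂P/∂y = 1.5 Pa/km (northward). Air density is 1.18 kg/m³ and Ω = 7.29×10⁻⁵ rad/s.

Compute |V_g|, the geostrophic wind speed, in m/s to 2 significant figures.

13 m/s

Coriolis parameter at 67°N:
f = 2Ω sin φ = 2 × 7.29×10⁻⁵ × sin 67° = 1.34×10⁻⁴ s⁻¹
Component geostrophic relations (x east, y north):
u_g = −(1/(fρ)) ∂P/∂y,  v_g = (1/(fρ)) ∂P/∂x
u_g = −(1.5×10⁻³)/(1.34×10⁻⁴ × 1.18) = −9.47 m/s;  v_g = (−1.4×10⁻³)/(1.34×10⁻⁴ × 1.18) = −8.84 m/s
|V_g| = √(u_g² + v_g²) = 13.0 m/s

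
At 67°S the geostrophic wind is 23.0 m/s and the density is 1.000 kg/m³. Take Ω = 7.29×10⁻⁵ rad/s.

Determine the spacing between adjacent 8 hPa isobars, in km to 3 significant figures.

Coriolis parameter at 67°S:
f = 2Ω sin φ = 2 × 7.29×10⁻⁵ × sin 67° = 1.34×10⁻⁴ s⁻¹
Geostrophic balance rearranged: |∂P/∂n| = f ρ V_g
|∂P/∂n| = 1.34×10⁻⁴ × 1.000 × 23.0 = 3.09×10⁻³ Pa/m
Isobar spacing: Δn = ΔP/|∂P/∂n| = 800 Pa / 3.09×10⁻³ Pa/m = 259166 m ≈ 259 km

259 km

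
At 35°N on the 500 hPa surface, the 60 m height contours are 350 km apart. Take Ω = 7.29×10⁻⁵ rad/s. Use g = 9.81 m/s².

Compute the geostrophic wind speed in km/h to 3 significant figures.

Coriolis parameter at 35°N:
f = 2Ω sin φ = 2 × 7.29×10⁻⁵ × sin 35° = 8.36×10⁻⁵ s⁻¹
Height gradient: |∂Z/∂n| = 60 m / 350000 m = 1.71×10⁻⁴
On a pressure surface, geostrophic balance gives V_g = (g/f)|∂Z/∂n|:
V_g = 9.81 × 1.71×10⁻⁴ / 8.36×10⁻⁵ = 20.1 m/s
Converting: 20.1 m/s × 3.6 = 72.4 km/h

72.4 km/h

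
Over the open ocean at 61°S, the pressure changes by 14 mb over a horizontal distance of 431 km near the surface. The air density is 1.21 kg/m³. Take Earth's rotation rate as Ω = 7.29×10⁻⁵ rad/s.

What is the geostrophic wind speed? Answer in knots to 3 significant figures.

Coriolis parameter at 61°S:
f = 2Ω sin φ = 2 × 7.29×10⁻⁵ × sin 61° = 1.28×10⁻⁴ s⁻¹
Pressure gradient: |∂P/∂n| = 1400 Pa / 431000 m = 3.25×10⁻³ Pa/m
Geostrophic balance (pressure-gradient force = Coriolis force):
V_g = (1/(fρ)) |∂P/∂n| = 3.25×10⁻³ / (1.28×10⁻⁴ × 1.21) = 21.1 m/s
Converting: 21.1 m/s × 1.944 = 40.9 knots

40.9 knots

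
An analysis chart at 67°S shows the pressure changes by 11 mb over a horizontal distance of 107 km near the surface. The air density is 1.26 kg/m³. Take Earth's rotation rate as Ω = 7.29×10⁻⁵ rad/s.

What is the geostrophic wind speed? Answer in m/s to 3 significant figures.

Coriolis parameter at 67°S:
f = 2Ω sin φ = 2 × 7.29×10⁻⁵ × sin 67° = 1.34×10⁻⁴ s⁻¹
Pressure gradient: |∂P/∂n| = 1100 Pa / 107000 m = 1.03×10⁻² Pa/m
Geostrophic balance (pressure-gradient force = Coriolis force):
V_g = (1/(fρ)) |∂P/∂n| = 1.03×10⁻² / (1.34×10⁻⁴ × 1.26) = 60.8 m/s

60.8 m/s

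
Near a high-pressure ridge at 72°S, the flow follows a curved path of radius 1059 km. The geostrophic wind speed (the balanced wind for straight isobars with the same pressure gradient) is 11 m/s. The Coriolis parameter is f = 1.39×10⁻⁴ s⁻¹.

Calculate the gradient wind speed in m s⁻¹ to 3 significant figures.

Around a high, pressure-gradient force acts outward with centrifugal, so Coriolis balances both:
fV = (1/ρ)|∂P/∂n| + V²/R  →  V² − fR·V + fR·V_g = 0
With fR = 1.39×10⁻⁴ × 1059×10³ m = 147 m/s:
V = [fR − √((fR)² − 4 fR V_g)]/2 = [147 − √(147² − 4×147×11)]/2 = 12 m/s
Supergeostrophic (V > V_g = 11 m/s), as expected around a high.

12.0 m s⁻¹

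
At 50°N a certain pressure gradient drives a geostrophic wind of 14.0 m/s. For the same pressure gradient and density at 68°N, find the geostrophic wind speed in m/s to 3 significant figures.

With the same pressure gradient and density, V_g ∝ 1/f ∝ 1/sin φ.
V₂ = V₁ · sin φ₁ / sin φ₂ = 14.0 × sin 50° / sin 68°
V₂ = 14.0 × 0.7660/0.9272 = 11.6 m/s

11.6 m/s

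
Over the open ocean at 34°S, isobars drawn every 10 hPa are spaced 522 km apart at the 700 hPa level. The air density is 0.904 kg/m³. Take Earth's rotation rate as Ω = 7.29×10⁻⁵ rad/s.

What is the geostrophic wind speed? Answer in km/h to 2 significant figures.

94 km/h

Coriolis parameter at 34°S:
f = 2Ω sin φ = 2 × 7.29×10⁻⁵ × sin 34° = 8.15×10⁻⁵ s⁻¹
Pressure gradient: |∂P/∂n| = 1000 Pa / 522000 m = 1.92×10⁻³ Pa/m
Geostrophic balance (pressure-gradient force = Coriolis force):
V_g = (1/(fρ)) |∂P/∂n| = 1.92×10⁻³ / (8.15×10⁻⁵ × 0.904) = 26.0 m/s
Converting: 26.0 m/s × 3.6 = 94 km/h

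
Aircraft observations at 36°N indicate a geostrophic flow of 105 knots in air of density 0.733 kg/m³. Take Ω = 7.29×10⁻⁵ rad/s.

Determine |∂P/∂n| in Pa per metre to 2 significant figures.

3.4×10⁻³ Pa/m

Coriolis parameter at 36°N:
f = 2Ω sin φ = 2 × 7.29×10⁻⁵ × sin 36° = 8.57×10⁻⁵ s⁻¹
Wind speed in SI: 105 knots = 54.0 m/s
Geostrophic balance rearranged: |∂P/∂n| = f ρ V_g
|∂P/∂n| = 8.57×10⁻⁵ × 0.733 × 54.0 = 3.39×10⁻³ Pa/m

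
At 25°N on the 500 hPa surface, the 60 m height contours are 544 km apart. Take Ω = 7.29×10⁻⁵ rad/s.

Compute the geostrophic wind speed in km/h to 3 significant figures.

Coriolis parameter at 25°N:
f = 2Ω sin φ = 2 × 7.29×10⁻⁵ × sin 25° = 6.16×10⁻⁵ s⁻¹
Height gradient: |∂Z/∂n| = 60 m / 544000 m = 1.10×10⁻⁴
On a pressure surface, geostrophic balance gives V_g = (g/f)|∂Z/∂n|:
V_g = 9.81 × 1.10×10⁻⁴ / 6.16×10⁻⁵ = 17.6 m/s
Converting: 17.6 m/s × 3.6 = 63.2 km/h

63.2 km/h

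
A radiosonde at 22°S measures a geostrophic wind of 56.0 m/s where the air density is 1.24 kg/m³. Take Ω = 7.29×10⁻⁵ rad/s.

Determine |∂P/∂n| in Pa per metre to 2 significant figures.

3.8×10⁻³ Pa/m

Coriolis parameter at 22°S:
f = 2Ω sin φ = 2 × 7.29×10⁻⁵ × sin 22° = 5.46×10⁻⁵ s⁻¹
Geostrophic balance rearranged: |∂P/∂n| = f ρ V_g
|∂P/∂n| = 5.46×10⁻⁵ × 1.24 × 56.0 = 3.79×10⁻³ Pa/m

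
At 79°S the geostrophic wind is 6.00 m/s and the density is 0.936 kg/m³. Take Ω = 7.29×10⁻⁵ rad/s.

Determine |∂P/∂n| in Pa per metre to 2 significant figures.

8.0×10⁻⁴ Pa/m

Coriolis parameter at 79°S:
f = 2Ω sin φ = 2 × 7.29×10⁻⁵ × sin 79° = 1.43×10⁻⁴ s⁻¹
Geostrophic balance rearranged: |∂P/∂n| = f ρ V_g
|∂P/∂n| = 1.43×10⁻⁴ × 0.936 × 6.00 = 8.04×10⁻⁴ Pa/m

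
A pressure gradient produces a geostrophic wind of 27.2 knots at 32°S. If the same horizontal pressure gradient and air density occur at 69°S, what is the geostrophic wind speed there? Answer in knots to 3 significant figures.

With the same pressure gradient and density, V_g ∝ 1/f ∝ 1/sin φ.
V₂ = V₁ · sin φ₁ / sin φ₂ = 27.2 × sin 32° / sin 69°
V₂ = 27.2 × 0.5299/0.9336 = 15.4 knots

15.4 knots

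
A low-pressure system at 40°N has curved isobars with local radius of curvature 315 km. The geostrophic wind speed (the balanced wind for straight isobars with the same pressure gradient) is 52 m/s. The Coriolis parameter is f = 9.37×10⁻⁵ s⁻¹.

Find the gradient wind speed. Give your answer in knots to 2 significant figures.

53 knots

Around a low, centrifugal force acts outward with Coriolis, so pressure-gradient force balances both:
(1/ρ)|∂P/∂n| = fV + V²/R  →  V² + fR·V − fR·V_g = 0
With fR = 9.37×10⁻⁵ × 315×10³ m = 29.5 m/s:
V = [−fR + √((fR)² + 4 fR V_g)]/2 = [−29.5 + √(29.5² + 4×29.5×52)]/2 = 27.1 m/s
Subgeostrophic (V < V_g = 52 m/s), as expected around a low.
Converting: 27.1 m/s × 1.944 = 53 knots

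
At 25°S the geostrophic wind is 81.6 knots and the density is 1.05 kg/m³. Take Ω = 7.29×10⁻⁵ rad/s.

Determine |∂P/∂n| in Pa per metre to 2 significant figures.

Coriolis parameter at 25°S:
f = 2Ω sin φ = 2 × 7.29×10⁻⁵ × sin 25° = 6.16×10⁻⁵ s⁻¹
Wind speed in SI: 81.6 knots = 42.0 m/s
Geostrophic balance rearranged: |∂P/∂n| = f ρ V_g
|∂P/∂n| = 6.16×10⁻⁵ × 1.05 × 42.0 = 2.72×10⁻³ Pa/m

2.7×10⁻³ Pa/m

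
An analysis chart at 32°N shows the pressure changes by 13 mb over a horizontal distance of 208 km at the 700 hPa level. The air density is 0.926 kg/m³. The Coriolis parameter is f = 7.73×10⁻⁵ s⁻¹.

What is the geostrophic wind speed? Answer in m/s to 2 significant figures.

87 m/s

Pressure gradient: |∂P/∂n| = 1300 Pa / 208000 m = 6.25×10⁻³ Pa/m
Geostrophic balance (pressure-gradient force = Coriolis force):
V_g = (1/(fρ)) |∂P/∂n| = 6.25×10⁻³ / (7.73×10⁻⁵ × 0.926) = 87.3 m/s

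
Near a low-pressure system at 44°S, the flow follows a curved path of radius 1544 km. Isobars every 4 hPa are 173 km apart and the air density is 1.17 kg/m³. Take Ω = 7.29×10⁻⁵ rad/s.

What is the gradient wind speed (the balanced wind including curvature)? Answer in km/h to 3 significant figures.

63.2 km/h

Coriolis parameter at 44°S:
f = 2Ω sin φ = 2 × 7.29×10⁻⁵ × sin 44° = 1.01×10⁻⁴ s⁻¹
Pressure gradient: |∂P/∂n| = 400 Pa / 173000 m = 2.31×10⁻³ Pa/m
Geostrophic speed: V_g = |∂P/∂n|/(fρ) = 2.31×10⁻³/(1.01×10⁻⁴ × 1.17) = 19.5 m/s
Around a low, centrifugal force acts outward with Coriolis, so pressure-gradient force balances both:
(1/ρ)|∂P/∂n| = fV + V²/R  →  V² + fR·V − fR·V_g = 0
With fR = 1.01×10⁻⁴ × 1544×10³ m = 156 m/s:
V = [−fR + √((fR)² + 4 fR V_g)]/2 = [−156 + √(156² + 4×156×19.5)]/2 = 17.5 m/s
Subgeostrophic (V < V_g = 19.5 m/s), as expected around a low.
Converting: 17.5 m/s × 3.6 = 63.2 km/h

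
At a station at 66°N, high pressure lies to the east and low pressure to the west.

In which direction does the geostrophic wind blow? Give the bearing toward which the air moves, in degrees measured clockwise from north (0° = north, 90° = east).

The pressure-gradient force points toward the west (bearing 270°).
Geostrophic balance: in the Northern Hemisphere the Coriolis force deflects motion to the right, so the geostrophic wind blows 90° to the right of the pressure-gradient force (low pressure on the left).
Rotating 270° by 90° clockwise gives 000° — the wind blows toward the north.

000°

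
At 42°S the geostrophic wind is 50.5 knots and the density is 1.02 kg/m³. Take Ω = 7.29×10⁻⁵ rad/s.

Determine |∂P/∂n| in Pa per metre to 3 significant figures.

2.59×10⁻³ Pa/m

Coriolis parameter at 42°S:
f = 2Ω sin φ = 2 × 7.29×10⁻⁵ × sin 42° = 9.76×10⁻⁵ s⁻¹
Wind speed in SI: 50.5 knots = 26.0 m/s
Geostrophic balance rearranged: |∂P/∂n| = f ρ V_g
|∂P/∂n| = 9.76×10⁻⁵ × 1.02 × 26.0 = 2.59×10⁻³ Pa/m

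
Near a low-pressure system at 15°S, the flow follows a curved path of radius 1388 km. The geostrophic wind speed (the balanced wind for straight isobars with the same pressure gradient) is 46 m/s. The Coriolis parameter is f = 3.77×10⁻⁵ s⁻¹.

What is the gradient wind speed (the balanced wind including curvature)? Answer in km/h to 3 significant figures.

106 km/h

Around a low, centrifugal force acts outward with Coriolis, so pressure-gradient force balances both:
(1/ρ)|∂P/∂n| = fV + V²/R  →  V² + fR·V − fR·V_g = 0
With fR = 3.77×10⁻⁵ × 1388×10³ m = 52.3 m/s:
V = [−fR + √((fR)² + 4 fR V_g)]/2 = [−52.3 + √(52.3² + 4×52.3×46)]/2 = 29.4 m/s
Subgeostrophic (V < V_g = 46 m/s), as expected around a low.
Converting: 29.4 m/s × 3.6 = 106 km/h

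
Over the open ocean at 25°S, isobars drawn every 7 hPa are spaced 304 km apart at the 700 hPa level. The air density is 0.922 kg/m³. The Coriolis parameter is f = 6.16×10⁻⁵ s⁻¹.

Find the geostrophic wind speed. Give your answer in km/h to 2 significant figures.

150 km/h

Pressure gradient: |∂P/∂n| = 700 Pa / 304000 m = 2.30×10⁻³ Pa/m
Geostrophic balance (pressure-gradient force = Coriolis force):
V_g = (1/(fρ)) |∂P/∂n| = 2.30×10⁻³ / (6.16×10⁻⁵ × 0.922) = 40.5 m/s
Converting: 40.5 m/s × 3.6 = 150 km/h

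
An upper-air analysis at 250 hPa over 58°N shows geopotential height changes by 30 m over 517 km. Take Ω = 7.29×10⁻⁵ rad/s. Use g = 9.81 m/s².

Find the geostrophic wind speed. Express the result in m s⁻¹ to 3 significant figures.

4.60 m s⁻¹

Coriolis parameter at 58°N:
f = 2Ω sin φ = 2 × 7.29×10⁻⁵ × sin 58° = 1.24×10⁻⁴ s⁻¹
Height gradient: |∂Z/∂n| = 30 m / 517000 m = 5.80×10⁻⁵
On a pressure surface, geostrophic balance gives V_g = (g/f)|∂Z/∂n|:
V_g = 9.81 × 5.80×10⁻⁵ / 1.24×10⁻⁴ = 4.60 m/s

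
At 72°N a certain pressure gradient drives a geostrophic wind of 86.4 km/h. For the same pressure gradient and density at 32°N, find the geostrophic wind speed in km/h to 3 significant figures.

With the same pressure gradient and density, V_g ∝ 1/f ∝ 1/sin φ.
V₂ = V₁ · sin φ₁ / sin φ₂ = 86.4 × sin 72° / sin 32°
V₂ = 86.4 × 0.9511/0.5299 = 155 km/h

155 km/h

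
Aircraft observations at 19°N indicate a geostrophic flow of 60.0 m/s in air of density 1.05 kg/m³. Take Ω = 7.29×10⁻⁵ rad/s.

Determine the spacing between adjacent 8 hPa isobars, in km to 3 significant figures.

Coriolis parameter at 19°N:
f = 2Ω sin φ = 2 × 7.29×10⁻⁵ × sin 19° = 4.75×10⁻⁵ s⁻¹
Geostrophic balance rearranged: |∂P/∂n| = f ρ V_g
|∂P/∂n| = 4.75×10⁻⁵ × 1.05 × 60.0 = 2.99×10⁻³ Pa/m
Isobar spacing: Δn = ΔP/|∂P/∂n| = 800 Pa / 2.99×10⁻³ Pa/m = 267516 m ≈ 268 km

268 km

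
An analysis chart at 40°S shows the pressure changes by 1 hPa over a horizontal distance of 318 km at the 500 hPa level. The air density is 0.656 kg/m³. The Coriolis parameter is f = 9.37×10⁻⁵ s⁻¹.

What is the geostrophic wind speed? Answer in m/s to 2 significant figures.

Pressure gradient: |∂P/∂n| = 100 Pa / 318000 m = 3.14×10⁻⁴ Pa/m
Geostrophic balance (pressure-gradient force = Coriolis force):
V_g = (1/(fρ)) |∂P/∂n| = 3.14×10⁻⁴ / (9.37×10⁻⁵ × 0.656) = 5.12 m/s

5.1 m/s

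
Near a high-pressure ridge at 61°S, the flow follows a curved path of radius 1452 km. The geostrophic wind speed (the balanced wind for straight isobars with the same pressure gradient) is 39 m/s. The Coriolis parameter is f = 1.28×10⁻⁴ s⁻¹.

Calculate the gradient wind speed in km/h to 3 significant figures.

Around a high, pressure-gradient force acts outward with centrifugal, so Coriolis balances both:
fV = (1/ρ)|∂P/∂n| + V²/R  →  V² − fR·V + fR·V_g = 0
With fR = 1.28×10⁻⁴ × 1452×10³ m = 186 m/s:
V = [fR − √((fR)² − 4 fR V_g)]/2 = [186 − √(186² − 4×186×39)]/2 = 55.7 m/s
Supergeostrophic (V > V_g = 39 m/s), as expected around a high.
Converting: 55.7 m/s × 3.6 = 200 km/h

200 km/h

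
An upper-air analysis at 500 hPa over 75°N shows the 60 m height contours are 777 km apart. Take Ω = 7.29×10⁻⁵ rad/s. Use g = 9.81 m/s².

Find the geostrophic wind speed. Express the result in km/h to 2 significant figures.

19 km/h

Coriolis parameter at 75°N:
f = 2Ω sin φ = 2 × 7.29×10⁻⁵ × sin 75° = 1.41×10⁻⁴ s⁻¹
Height gradient: |∂Z/∂n| = 60 m / 777000 m = 7.72×10⁻⁵
On a pressure surface, geostrophic balance gives V_g = (g/f)|∂Z/∂n|:
V_g = 9.81 × 7.72×10⁻⁵ / 1.41×10⁻⁴ = 5.38 m/s
Converting: 5.38 m/s × 3.6 = 19 km/h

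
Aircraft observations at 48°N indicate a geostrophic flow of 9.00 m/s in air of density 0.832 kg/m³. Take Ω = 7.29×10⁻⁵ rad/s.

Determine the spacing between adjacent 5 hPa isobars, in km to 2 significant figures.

620 km

Coriolis parameter at 48°N:
f = 2Ω sin φ = 2 × 7.29×10⁻⁵ × sin 48° = 1.08×10⁻⁴ s⁻¹
Geostrophic balance rearranged: |∂P/∂n| = f ρ V_g
|∂P/∂n| = 1.08×10⁻⁴ × 0.832 × 9.00 = 8.11×10⁻⁴ Pa/m
Isobar spacing: Δn = ΔP/|∂P/∂n| = 500 Pa / 8.11×10⁻⁴ Pa/m = 616273 m ≈ 620 km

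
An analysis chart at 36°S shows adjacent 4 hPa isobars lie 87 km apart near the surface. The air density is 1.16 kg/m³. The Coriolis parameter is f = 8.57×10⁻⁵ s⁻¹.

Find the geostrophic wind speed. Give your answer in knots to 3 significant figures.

89.9 knots

Pressure gradient: |∂P/∂n| = 400 Pa / 87000 m = 4.60×10⁻³ Pa/m
Geostrophic balance (pressure-gradient force = Coriolis force):
V_g = (1/(fρ)) |∂P/∂n| = 4.60×10⁻³ / (8.57×10⁻⁵ × 1.16) = 46.2 m/s
Converting: 46.2 m/s × 1.944 = 89.9 knots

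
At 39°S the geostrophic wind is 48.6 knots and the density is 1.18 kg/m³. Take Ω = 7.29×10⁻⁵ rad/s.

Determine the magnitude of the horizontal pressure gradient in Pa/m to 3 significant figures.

Coriolis parameter at 39°S:
f = 2Ω sin φ = 2 × 7.29×10⁻⁵ × sin 39° = 9.18×10⁻⁵ s⁻¹
Wind speed in SI: 48.6 knots = 25.0 m/s
Geostrophic balance rearranged: |∂P/∂n| = f ρ V_g
|∂P/∂n| = 9.18×10⁻⁵ × 1.18 × 25.0 = 2.71×10⁻³ Pa/m

2.71×10⁻³ Pa/m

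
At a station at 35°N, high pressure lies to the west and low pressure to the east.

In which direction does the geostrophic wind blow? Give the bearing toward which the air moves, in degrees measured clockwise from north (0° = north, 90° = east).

The pressure-gradient force points toward the east (bearing 090°).
Geostrophic balance: in the Northern Hemisphere the Coriolis force deflects motion to the right, so the geostrophic wind blows 90° to the right of the pressure-gradient force (low pressure on the left).
Rotating 090° by 90° clockwise gives 180° — the wind blows toward the south.

180°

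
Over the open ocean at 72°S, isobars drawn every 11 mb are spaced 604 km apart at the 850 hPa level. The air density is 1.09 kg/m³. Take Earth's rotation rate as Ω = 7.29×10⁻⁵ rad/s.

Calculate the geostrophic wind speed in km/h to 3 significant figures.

43.4 km/h

Coriolis parameter at 72°S:
f = 2Ω sin φ = 2 × 7.29×10⁻⁵ × sin 72° = 1.39×10⁻⁴ s⁻¹
Pressure gradient: |∂P/∂n| = 1100 Pa / 604000 m = 1.82×10⁻³ Pa/m
Geostrophic balance (pressure-gradient force = Coriolis force):
V_g = (1/(fρ)) |∂P/∂n| = 1.82×10⁻³ / (1.39×10⁻⁴ × 1.09) = 12.0 m/s
Converting: 12.0 m/s × 3.6 = 43.4 km/h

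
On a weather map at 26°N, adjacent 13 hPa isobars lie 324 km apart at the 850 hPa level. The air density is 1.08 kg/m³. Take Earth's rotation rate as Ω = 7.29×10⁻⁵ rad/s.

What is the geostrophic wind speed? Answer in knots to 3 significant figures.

113 knots

Coriolis parameter at 26°N:
f = 2Ω sin φ = 2 × 7.29×10⁻⁵ × sin 26° = 6.39×10⁻⁵ s⁻¹
Pressure gradient: |∂P/∂n| = 1300 Pa / 324000 m = 4.01×10⁻³ Pa/m
Geostrophic balance (pressure-gradient force = Coriolis force):
V_g = (1/(fρ)) |∂P/∂n| = 4.01×10⁻³ / (6.39×10⁻⁵ × 1.08) = 58.1 m/s
Converting: 58.1 m/s × 1.944 = 113 knots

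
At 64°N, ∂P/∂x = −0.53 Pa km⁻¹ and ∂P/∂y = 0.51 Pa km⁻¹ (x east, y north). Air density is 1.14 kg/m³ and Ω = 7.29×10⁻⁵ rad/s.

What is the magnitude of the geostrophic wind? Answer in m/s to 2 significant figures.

Coriolis parameter at 64°N:
f = 2Ω sin φ = 2 × 7.29×10⁻⁵ × sin 64° = 1.31×10⁻⁴ s⁻¹
Component geostrophic relations (x east, y north):
u_g = −(1/(fρ)) ∂P/∂y,  v_g = (1/(fρ)) ∂P/∂x
u_g = −(0.51×10⁻³)/(1.31×10⁻⁴ × 1.14) = −3.41 m/s;  v_g = (−0.53×10⁻³)/(1.31×10⁻⁴ × 1.14) = −3.55 m/s
|V_g| = √(u_g² + v_g²) = 4.92 m/s

4.9 m/s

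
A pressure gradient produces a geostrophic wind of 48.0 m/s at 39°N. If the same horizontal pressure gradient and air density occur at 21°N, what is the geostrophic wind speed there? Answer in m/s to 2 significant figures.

84 m/s

With the same pressure gradient and density, V_g ∝ 1/f ∝ 1/sin φ.
V₂ = V₁ · sin φ₁ / sin φ₂ = 48.0 × sin 39° / sin 21°
V₂ = 48.0 × 0.6293/0.3584 = 84 m/s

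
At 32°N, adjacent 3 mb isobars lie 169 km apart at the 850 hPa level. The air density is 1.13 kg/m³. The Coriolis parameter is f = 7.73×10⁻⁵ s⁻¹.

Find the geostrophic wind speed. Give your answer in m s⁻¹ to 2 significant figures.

20 m s⁻¹

Pressure gradient: |∂P/∂n| = 300 Pa / 169000 m = 1.78×10⁻³ Pa/m
Geostrophic balance (pressure-gradient force = Coriolis force):
V_g = (1/(fρ)) |∂P/∂n| = 1.78×10⁻³ / (7.73×10⁻⁵ × 1.13) = 20.3 m/s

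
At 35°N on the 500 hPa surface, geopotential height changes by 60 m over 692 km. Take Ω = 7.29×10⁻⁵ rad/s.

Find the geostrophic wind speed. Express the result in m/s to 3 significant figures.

Coriolis parameter at 35°N:
f = 2Ω sin φ = 2 × 7.29×10⁻⁵ × sin 35° = 8.36×10⁻⁵ s⁻¹
Height gradient: |∂Z/∂n| = 60 m / 692000 m = 8.67×10⁻⁵
On a pressure surface, geostrophic balance gives V_g = (g/f)|∂Z/∂n|:
V_g = 9.81 × 8.67×10⁻⁵ / 8.36×10⁻⁵ = 10.2 m/s

10.2 m/s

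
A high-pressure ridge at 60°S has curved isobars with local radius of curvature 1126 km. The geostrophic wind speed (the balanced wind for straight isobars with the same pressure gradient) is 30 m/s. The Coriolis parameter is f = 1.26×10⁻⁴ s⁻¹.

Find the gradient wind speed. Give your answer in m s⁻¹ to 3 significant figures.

Around a high, pressure-gradient force acts outward with centrifugal, so Coriolis balances both:
fV = (1/ρ)|∂P/∂n| + V²/R  →  V² − fR·V + fR·V_g = 0
With fR = 1.26×10⁻⁴ × 1126×10³ m = 142 m/s:
V = [fR − √((fR)² − 4 fR V_g)]/2 = [142 − √(142² − 4×142×30)]/2 = 43.1 m/s
Supergeostrophic (V > V_g = 30 m/s), as expected around a high.

43.1 m s⁻¹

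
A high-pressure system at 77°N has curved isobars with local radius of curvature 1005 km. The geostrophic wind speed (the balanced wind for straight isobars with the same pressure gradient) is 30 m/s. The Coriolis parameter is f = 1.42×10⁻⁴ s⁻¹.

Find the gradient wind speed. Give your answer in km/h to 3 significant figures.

154 km/h

Around a high, pressure-gradient force acts outward with centrifugal, so Coriolis balances both:
fV = (1/ρ)|∂P/∂n| + V²/R  →  V² − fR·V + fR·V_g = 0
With fR = 1.42×10⁻⁴ × 1005×10³ m = 143 m/s:
V = [fR − √((fR)² − 4 fR V_g)]/2 = [143 − √(143² − 4×143×30)]/2 = 42.9 m/s
Supergeostrophic (V > V_g = 30 m/s), as expected around a high.
Converting: 42.9 m/s × 3.6 = 154 km/h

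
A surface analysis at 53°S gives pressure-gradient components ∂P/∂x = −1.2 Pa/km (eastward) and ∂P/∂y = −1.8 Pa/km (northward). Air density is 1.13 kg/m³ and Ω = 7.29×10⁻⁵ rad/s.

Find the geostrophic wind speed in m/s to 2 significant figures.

Coriolis parameter at 53°S:
f = 2Ω sin φ = 2 × 7.29×10⁻⁵ × sin 53° = 1.16×10⁻⁴ s⁻¹
In the Southern Hemisphere f is negative: f = −1.16×10⁻⁴ s⁻¹.
Component geostrophic relations (x east, y north):
u_g = −(1/(fρ)) ∂P/∂y,  v_g = (1/(fρ)) ∂P/∂x
u_g = −(−1.8×10⁻³)/(−1.16×10⁻⁴ × 1.13) = −13.7 m/s;  v_g = (−1.2×10⁻³)/(−1.16×10⁻⁴ × 1.13) = 9.12 m/s
|V_g| = √(u_g² + v_g²) = 16.4 m/s

16 m/s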